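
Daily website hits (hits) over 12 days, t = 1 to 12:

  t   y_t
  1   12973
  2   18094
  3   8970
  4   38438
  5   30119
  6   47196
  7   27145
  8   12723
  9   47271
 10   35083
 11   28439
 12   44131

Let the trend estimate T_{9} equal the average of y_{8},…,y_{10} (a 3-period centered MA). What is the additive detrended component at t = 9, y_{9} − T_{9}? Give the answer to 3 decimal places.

15578.667

Trend T_9 = (12723 + 47271 + 35083) / 3 = 95077/3 = 31692.33333
Detrended value: 47271 − 31692.33333 = 15578.667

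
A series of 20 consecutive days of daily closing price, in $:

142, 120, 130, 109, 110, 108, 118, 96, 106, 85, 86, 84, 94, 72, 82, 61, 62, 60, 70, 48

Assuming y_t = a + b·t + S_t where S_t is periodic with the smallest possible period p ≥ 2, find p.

6

First differences y_{t+1} − y_t: -22, 10, -21, 1, -2, 10, -22, 10, -21, 1, -2, 10, -22, 10, …
The difference pattern repeats every 6 terms and not for any smaller step, so p = 6.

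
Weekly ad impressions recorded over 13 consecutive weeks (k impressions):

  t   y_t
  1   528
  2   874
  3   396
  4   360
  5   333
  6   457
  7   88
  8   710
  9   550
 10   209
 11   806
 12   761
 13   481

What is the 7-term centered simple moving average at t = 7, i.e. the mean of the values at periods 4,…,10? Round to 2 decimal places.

Sum of periods 4–10: 360 + 333 + 457 + 88 + 710 + 550 + 209 = 2707
Divide by 7: 2707 / 7 = 386.71

386.71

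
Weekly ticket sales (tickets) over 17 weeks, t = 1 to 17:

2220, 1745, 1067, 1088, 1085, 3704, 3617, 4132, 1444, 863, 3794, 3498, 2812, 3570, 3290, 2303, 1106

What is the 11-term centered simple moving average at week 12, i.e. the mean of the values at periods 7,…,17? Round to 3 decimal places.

Sum of periods 7–17: 3617 + 4132 + 1444 + 863 + 3794 + 3498 + 2812 + 3570 + 3290 + 2303 + 1106 = 30429
Divide by 11: 30429 / 11 = 2766.273

2766.273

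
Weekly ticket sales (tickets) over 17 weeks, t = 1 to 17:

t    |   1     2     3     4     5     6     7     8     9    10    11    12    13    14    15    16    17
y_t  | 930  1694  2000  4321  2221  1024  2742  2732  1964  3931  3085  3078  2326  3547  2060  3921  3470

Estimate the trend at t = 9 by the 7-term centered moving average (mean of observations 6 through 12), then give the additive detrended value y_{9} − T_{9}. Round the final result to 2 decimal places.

-686.86

Trend T_9 = (1024 + 2742 + 2732 + 1964 + 3931 + 3085 + 3078) / 7 = 18556/7 = 2650.8571
Detrended value: 1964 − 2650.8571 = -686.86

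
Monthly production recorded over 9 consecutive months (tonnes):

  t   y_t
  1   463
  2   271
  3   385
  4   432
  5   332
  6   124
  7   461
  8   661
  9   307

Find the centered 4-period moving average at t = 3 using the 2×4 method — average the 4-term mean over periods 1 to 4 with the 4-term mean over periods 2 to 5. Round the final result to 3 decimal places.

Sum over 1–4: 463 + 271 + 385 + 432 = 1551
Sum over 2–5: 271 + 385 + 432 + 332 = 1420
CMA at t=3 = (1551 + 1420) / (2·4) = 2971 / 8 = 371.375

371.375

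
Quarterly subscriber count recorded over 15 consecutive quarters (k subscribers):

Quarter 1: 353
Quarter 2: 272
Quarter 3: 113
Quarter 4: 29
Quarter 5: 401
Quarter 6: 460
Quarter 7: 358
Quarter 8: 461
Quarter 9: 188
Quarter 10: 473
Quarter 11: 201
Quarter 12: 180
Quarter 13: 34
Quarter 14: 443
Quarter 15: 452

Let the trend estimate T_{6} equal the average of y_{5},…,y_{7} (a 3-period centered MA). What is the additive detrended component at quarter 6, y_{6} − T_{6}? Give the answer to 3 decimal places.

53.667

Trend T_6 = (401 + 460 + 358) / 3 = 1219/3 = 406.33333
Detrended value: 460 − 406.33333 = 53.667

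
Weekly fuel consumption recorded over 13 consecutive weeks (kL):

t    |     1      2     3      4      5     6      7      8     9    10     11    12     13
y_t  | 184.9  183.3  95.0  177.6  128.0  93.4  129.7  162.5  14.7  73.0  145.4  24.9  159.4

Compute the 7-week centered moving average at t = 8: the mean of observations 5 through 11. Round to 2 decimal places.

106.67

Sum of periods 5–11: 128.0 + 93.4 + 129.7 + 162.5 + 14.7 + 73.0 + 145.4 = 746.7
Divide by 7: 746.7 / 7 = 106.67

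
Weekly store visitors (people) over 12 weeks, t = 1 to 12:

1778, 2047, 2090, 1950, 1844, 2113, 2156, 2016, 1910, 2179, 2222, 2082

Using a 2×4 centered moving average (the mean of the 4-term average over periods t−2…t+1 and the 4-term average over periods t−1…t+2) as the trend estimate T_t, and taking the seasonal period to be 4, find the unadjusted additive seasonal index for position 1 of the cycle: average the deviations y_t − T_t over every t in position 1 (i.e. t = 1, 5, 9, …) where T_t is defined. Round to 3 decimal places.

Season position 1 occurs at t = 5, 9 (where T_t is defined).
t=5: T_5 = 2007.50000; y_5 − T_5 = 1844 − 2007.50000 = -163.50000
t=9: T_9 = 2073.50000; y_9 − T_9 = 1910 − 2073.50000 = -163.50000
Mean deviation: (-163.50000 + -163.50000) / 2 = -163.500

-163.500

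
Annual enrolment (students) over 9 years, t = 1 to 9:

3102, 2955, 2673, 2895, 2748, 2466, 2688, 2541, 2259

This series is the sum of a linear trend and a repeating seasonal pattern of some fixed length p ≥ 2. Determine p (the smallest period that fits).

3

First differences y_{t+1} − y_t: -147, -282, 222, -147, -282, 222, -147, -282, …
The difference pattern repeats every 3 terms and not for any smaller step, so p = 3.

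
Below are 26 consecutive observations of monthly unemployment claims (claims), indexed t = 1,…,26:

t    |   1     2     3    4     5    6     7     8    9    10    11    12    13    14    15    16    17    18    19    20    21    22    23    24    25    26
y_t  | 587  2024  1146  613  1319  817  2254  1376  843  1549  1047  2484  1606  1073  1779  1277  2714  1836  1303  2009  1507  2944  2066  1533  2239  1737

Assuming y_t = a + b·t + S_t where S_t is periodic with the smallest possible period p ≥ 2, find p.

5

First differences y_{t+1} − y_t: 1437, -878, -533, 706, -502, 1437, -878, -533, 706, -502, 1437, -878, …
The difference pattern repeats every 5 terms and not for any smaller step, so p = 5.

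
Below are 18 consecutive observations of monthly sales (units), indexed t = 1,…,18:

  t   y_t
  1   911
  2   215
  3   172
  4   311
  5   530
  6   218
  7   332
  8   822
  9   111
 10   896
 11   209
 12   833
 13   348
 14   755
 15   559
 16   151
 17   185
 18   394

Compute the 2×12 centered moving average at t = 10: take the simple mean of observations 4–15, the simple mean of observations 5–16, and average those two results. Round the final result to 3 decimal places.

487.000

Sum over 4–15: 311 + 530 + 218 + 332 + 822 + 111 + 896 + 209 + 833 + 348 + 755 + 559 = 5924
Sum over 5–16: 530 + 218 + 332 + 822 + 111 + 896 + 209 + 833 + 348 + 755 + 559 + 151 = 5764
CMA at t=10 = (5924 + 5764) / (2·12) = 11688 / 24 = 487.000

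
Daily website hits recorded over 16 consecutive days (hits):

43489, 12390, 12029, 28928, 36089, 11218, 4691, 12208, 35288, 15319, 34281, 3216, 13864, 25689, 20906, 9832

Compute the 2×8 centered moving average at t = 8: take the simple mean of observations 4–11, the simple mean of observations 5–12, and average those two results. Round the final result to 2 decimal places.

Sum over 4–11: 28928 + 36089 + 11218 + 4691 + 12208 + 35288 + 15319 + 34281 = 178022
Sum over 5–12: 36089 + 11218 + 4691 + 12208 + 35288 + 15319 + 34281 + 3216 = 152310
CMA at t=8 = (178022 + 152310) / (2·8) = 330332 / 16 = 20645.75

20645.75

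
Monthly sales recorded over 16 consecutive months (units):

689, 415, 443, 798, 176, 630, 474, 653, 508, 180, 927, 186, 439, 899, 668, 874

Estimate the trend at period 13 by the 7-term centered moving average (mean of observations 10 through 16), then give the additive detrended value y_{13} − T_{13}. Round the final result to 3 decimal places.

-157.143

Trend T_13 = (180 + 927 + 186 + 439 + 899 + 668 + 874) / 7 = 4173/7 = 596.14286
Detrended value: 439 − 596.14286 = -157.143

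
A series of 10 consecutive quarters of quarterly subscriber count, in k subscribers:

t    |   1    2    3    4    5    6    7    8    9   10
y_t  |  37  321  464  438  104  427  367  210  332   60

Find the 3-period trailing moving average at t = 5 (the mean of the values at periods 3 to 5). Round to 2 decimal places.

335.33

Sum of periods 3–5: 464 + 438 + 104 = 1006
Divide by 3: 1006 / 3 = 335.33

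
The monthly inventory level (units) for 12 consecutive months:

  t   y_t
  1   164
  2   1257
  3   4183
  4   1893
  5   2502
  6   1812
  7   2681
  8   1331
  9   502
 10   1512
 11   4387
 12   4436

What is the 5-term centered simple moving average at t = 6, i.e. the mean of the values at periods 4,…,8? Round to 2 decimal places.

2043.80

Sum of periods 4–8: 1893 + 2502 + 1812 + 2681 + 1331 = 10219
Divide by 5: 10219 / 5 = 2043.80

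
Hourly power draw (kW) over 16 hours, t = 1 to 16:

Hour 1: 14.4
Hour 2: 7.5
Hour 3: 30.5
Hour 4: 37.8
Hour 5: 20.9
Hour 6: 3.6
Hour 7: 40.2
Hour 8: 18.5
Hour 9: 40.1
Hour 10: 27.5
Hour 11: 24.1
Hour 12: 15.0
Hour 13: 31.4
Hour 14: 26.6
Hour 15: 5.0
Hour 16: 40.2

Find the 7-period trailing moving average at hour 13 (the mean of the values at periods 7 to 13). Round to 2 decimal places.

Sum of periods 7–13: 40.2 + 18.5 + 40.1 + 27.5 + 24.1 + 15.0 + 31.4 = 196.8
Divide by 7: 196.8 / 7 = 28.11

28.11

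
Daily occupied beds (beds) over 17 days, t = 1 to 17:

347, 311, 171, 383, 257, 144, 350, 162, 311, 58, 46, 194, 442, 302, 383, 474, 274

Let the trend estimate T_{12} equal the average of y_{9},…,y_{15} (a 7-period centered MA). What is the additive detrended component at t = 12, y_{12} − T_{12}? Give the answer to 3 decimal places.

-54.000

Trend T_12 = (311 + 58 + 46 + 194 + 442 + 302 + 383) / 7 = 1736/7 = 248.00000
Detrended value: 194 − 248.00000 = -54.000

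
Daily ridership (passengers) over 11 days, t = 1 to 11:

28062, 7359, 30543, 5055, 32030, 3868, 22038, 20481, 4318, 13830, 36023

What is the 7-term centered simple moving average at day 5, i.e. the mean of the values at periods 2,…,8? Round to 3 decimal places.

17339.143

Sum of periods 2–8: 7359 + 30543 + 5055 + 32030 + 3868 + 22038 + 20481 = 121374
Divide by 7: 121374 / 7 = 17339.143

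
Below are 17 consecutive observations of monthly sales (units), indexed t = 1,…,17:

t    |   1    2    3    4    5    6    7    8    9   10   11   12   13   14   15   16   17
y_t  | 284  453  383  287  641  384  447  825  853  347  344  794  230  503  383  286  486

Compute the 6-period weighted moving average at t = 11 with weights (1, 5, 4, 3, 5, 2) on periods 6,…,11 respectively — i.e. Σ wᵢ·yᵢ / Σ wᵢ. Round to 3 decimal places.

Weighted sum: 1·384 + 5·447 + 4·825 + 3·853 + 5·347 + 2·344 = 384 + 2235 + 3300 + 2559 + 1735 + 688 = 10901
Weight total: 1 + 5 + 4 + 3 + 5 + 2 = 20
WMA = 10901 / 20 = 545.050

545.050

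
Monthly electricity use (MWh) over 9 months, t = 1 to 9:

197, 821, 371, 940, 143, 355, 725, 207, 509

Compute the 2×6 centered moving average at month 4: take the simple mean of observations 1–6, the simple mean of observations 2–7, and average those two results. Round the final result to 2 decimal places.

Sum over 1–6: 197 + 821 + 371 + 940 + 143 + 355 = 2827
Sum over 2–7: 821 + 371 + 940 + 143 + 355 + 725 = 3355
CMA at t=4 = (2827 + 3355) / (2·6) = 6182 / 12 = 515.17

515.17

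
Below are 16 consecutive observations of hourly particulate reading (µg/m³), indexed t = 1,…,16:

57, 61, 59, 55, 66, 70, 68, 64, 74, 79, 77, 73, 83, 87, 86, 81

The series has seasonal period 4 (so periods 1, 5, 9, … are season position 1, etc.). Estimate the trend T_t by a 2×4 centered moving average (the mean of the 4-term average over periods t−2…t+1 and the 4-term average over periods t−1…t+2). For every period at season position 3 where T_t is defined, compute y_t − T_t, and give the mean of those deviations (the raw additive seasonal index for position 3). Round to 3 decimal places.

Season position 3 occurs at t = 3, 7, 11 (where T_t is defined).
t=3: T_3 = 59.12500; y_3 − T_3 = 59 − 59.12500 = -0.12500
t=7: T_7 = 68.00000; y_7 − T_7 = 68 − 68.00000 = 0.00000
t=11: T_11 = 76.87500; y_11 − T_11 = 77 − 76.87500 = 0.12500
Mean deviation: (-0.12500 + 0.00000 + 0.12500) / 3 = 0.000

0.000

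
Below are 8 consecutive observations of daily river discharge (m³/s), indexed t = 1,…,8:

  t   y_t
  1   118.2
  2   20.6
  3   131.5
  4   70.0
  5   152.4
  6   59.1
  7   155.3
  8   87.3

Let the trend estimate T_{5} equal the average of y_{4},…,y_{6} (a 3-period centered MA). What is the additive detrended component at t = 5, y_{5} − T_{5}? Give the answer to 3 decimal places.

Trend T_5 = (70.0 + 152.4 + 59.1) / 3 = 281.5/3 = 93.83333
Detrended value: 152.4 − 93.83333 = 58.567

58.567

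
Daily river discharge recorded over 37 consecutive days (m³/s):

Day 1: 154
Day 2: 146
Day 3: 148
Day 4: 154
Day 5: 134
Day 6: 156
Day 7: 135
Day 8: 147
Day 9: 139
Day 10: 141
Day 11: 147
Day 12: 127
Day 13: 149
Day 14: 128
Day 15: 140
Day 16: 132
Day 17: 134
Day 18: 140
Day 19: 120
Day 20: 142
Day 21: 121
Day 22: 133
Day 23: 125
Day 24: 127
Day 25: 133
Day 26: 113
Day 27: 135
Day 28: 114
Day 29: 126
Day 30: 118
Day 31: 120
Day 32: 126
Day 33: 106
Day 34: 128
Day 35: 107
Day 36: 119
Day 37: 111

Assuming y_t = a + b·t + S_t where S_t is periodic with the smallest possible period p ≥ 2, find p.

7

First differences y_{t+1} − y_t: -8, 2, 6, -20, 22, -21, 12, -8, 2, 6, -20, 22, -21, 12, -8, 2, …
The difference pattern repeats every 7 terms and not for any smaller step, so p = 7.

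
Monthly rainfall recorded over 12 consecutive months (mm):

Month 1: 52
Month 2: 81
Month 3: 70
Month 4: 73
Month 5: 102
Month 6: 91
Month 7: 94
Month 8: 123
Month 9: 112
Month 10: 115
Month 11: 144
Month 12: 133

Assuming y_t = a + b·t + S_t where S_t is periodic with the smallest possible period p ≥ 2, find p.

3

First differences y_{t+1} − y_t: 29, -11, 3, 29, -11, 3, 29, -11, …
The difference pattern repeats every 3 terms and not for any smaller step, so p = 3.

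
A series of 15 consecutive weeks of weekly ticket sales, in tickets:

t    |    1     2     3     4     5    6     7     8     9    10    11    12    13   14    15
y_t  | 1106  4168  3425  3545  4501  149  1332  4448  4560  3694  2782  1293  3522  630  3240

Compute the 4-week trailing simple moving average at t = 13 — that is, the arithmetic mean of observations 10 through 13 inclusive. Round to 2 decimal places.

2822.75

Sum of periods 10–13: 3694 + 2782 + 1293 + 3522 = 11291
Divide by 4: 11291 / 4 = 2822.75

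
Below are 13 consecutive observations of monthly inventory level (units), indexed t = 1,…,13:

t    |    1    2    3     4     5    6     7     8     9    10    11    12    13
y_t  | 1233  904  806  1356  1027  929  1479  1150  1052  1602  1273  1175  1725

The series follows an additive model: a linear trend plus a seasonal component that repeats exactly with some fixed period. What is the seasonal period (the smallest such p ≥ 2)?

First differences y_{t+1} − y_t: -329, -98, 550, -329, -98, 550, -329, -98, …
The difference pattern repeats every 3 terms and not for any smaller step, so p = 3.

3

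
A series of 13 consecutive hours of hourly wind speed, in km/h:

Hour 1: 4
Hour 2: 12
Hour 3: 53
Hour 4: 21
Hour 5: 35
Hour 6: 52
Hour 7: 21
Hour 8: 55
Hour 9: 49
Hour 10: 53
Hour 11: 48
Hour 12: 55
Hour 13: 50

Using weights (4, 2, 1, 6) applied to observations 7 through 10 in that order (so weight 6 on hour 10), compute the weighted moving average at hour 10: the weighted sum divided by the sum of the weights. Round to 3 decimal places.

Weighted sum: 4·21 + 2·55 + 1·49 + 6·53 = 84 + 110 + 49 + 318 = 561
Weight total: 4 + 2 + 1 + 6 = 13
WMA = 561 / 13 = 43.154

43.154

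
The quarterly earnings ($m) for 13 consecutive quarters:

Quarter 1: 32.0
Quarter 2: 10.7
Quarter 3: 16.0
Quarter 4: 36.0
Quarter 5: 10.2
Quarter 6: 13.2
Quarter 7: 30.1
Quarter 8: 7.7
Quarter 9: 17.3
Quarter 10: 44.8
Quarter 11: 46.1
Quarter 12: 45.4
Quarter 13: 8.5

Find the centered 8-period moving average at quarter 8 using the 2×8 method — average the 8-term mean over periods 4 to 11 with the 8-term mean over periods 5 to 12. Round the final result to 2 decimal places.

Sum over 4–11: 36.0 + 10.2 + 13.2 + 30.1 + 7.7 + 17.3 + 44.8 + 46.1 = 205.4
Sum over 5–12: 10.2 + 13.2 + 30.1 + 7.7 + 17.3 + 44.8 + 46.1 + 45.4 = 214.8
CMA at t=8 = (205.4 + 214.8) / (2·8) = 420.2 / 16 = 26.26

26.26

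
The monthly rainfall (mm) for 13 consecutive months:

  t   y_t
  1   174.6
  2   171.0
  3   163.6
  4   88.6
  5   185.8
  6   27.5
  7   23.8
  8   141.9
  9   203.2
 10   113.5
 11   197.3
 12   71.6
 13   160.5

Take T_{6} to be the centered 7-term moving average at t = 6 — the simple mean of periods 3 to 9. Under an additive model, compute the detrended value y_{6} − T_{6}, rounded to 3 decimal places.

Trend T_6 = (163.6 + 88.6 + 185.8 + 27.5 + 23.8 + 141.9 + 203.2) / 7 = 834.4/7 = 119.20000
Detrended value: 27.5 − 119.20000 = -91.700

-91.700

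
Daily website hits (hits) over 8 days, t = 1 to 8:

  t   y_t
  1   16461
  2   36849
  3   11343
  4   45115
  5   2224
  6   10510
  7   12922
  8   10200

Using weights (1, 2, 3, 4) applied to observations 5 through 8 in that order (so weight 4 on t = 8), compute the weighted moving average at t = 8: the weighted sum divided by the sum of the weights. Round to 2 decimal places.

10281.00

Weighted sum: 1·2224 + 2·10510 + 3·12922 + 4·10200 = 2224 + 21020 + 38766 + 40800 = 102810
Weight total: 1 + 2 + 3 + 4 = 10
WMA = 102810 / 10 = 10281.00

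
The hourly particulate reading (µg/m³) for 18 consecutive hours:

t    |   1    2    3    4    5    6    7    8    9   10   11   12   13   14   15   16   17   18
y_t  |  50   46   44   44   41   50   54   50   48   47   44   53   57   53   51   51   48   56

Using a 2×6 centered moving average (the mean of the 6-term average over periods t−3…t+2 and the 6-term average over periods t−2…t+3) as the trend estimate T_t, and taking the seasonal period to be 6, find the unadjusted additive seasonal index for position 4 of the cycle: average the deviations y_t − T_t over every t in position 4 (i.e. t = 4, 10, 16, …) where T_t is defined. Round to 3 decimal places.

Season position 4 occurs at t = 4, 10 (where T_t is defined).
t=4: T_4 = 46.16667; y_4 − T_4 = 44 − 46.16667 = -2.16667
t=10: T_10 = 49.58333; y_10 − T_10 = 47 − 49.58333 = -2.58333
Mean deviation: (-2.16667 + -2.58333) / 2 = -2.375

-2.375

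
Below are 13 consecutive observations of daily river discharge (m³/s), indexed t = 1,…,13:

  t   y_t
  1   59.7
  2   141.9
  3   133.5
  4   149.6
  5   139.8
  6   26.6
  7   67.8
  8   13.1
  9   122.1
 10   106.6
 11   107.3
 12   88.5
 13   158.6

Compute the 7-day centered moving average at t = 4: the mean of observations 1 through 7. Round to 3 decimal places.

Sum of periods 1–7: 59.7 + 141.9 + 133.5 + 149.6 + 139.8 + 26.6 + 67.8 = 718.9
Divide by 7: 718.9 / 7 = 102.700

102.700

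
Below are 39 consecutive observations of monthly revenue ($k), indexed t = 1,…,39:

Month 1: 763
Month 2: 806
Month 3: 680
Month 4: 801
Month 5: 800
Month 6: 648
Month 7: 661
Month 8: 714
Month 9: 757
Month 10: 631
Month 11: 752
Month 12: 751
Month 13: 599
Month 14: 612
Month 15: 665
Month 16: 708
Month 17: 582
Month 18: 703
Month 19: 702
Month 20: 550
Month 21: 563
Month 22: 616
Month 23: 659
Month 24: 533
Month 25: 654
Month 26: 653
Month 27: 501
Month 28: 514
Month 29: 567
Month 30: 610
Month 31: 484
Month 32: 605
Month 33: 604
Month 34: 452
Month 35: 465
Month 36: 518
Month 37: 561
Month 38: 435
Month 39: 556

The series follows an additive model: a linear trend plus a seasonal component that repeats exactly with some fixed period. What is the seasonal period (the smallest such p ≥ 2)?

First differences y_{t+1} − y_t: 43, -126, 121, -1, -152, 13, 53, 43, -126, 121, -1, -152, 13, 53, 43, -126, …
The difference pattern repeats every 7 terms and not for any smaller step, so p = 7.

7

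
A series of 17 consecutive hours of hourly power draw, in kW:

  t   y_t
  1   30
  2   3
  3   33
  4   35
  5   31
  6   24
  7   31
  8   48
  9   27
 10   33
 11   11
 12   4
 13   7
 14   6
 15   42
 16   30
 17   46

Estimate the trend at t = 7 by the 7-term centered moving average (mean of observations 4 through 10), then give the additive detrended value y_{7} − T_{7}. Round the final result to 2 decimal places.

Trend T_7 = (35 + 31 + 24 + 31 + 48 + 27 + 33) / 7 = 229/7 = 32.7143
Detrended value: 31 − 32.7143 = -1.71

-1.71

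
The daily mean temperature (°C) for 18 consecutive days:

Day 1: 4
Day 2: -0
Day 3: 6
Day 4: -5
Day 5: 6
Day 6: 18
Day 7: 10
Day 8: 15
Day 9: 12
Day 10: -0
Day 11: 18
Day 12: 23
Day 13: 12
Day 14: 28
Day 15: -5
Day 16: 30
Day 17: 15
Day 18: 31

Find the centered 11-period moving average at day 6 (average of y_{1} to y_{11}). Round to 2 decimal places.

7.64

Sum of periods 1–11: 4 + (-0) + 6 + (-5) + 6 + 18 + 10 + 15 + 12 + (-0) + 18 = 84
Divide by 11: 84 / 11 = 7.64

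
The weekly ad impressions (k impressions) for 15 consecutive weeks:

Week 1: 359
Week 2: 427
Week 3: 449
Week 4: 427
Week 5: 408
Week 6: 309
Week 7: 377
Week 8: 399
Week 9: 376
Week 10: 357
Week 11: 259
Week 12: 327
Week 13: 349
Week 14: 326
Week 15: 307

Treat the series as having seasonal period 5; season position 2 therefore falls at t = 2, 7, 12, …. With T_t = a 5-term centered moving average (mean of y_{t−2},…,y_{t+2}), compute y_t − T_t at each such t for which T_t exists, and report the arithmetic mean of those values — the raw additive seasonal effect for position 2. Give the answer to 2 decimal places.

3.30

Season position 2 occurs at t = 7, 12 (where T_t is defined).
t=7: T_7 = 373.8000; y_7 − T_7 = 377 − 373.8000 = 3.2000
t=12: T_12 = 323.6000; y_12 − T_12 = 327 − 323.6000 = 3.4000
Mean deviation: (3.2000 + 3.4000) / 2 = 3.30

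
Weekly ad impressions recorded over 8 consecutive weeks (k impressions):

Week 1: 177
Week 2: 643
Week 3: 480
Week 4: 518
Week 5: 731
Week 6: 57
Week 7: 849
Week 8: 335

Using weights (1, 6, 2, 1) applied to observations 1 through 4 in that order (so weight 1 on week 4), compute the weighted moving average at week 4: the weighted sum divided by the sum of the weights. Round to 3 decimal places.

Weighted sum: 1·177 + 6·643 + 2·480 + 1·518 = 177 + 3858 + 960 + 518 = 5513
Weight total: 1 + 6 + 2 + 1 = 10
WMA = 5513 / 10 = 551.300

551.300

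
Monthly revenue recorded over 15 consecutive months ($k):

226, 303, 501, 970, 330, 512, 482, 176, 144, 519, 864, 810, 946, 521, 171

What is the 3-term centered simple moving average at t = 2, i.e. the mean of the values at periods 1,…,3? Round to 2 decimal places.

343.33

Sum of periods 1–3: 226 + 303 + 501 = 1030
Divide by 3: 1030 / 3 = 343.33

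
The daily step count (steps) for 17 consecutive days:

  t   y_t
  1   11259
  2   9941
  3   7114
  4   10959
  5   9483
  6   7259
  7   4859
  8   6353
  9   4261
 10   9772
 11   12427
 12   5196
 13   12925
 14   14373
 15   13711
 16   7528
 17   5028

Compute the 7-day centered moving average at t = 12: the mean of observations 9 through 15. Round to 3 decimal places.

Sum of periods 9–15: 4261 + 9772 + 12427 + 5196 + 12925 + 14373 + 13711 = 72665
Divide by 7: 72665 / 7 = 10380.714

10380.714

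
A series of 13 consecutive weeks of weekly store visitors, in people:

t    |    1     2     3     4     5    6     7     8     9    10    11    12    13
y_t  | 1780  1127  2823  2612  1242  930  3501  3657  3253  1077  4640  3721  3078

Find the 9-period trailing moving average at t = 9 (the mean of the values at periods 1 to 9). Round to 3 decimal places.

2325.000

Sum of periods 1–9: 1780 + 1127 + 2823 + 2612 + 1242 + 930 + 3501 + 3657 + 3253 = 20925
Divide by 9: 20925 / 9 = 2325.000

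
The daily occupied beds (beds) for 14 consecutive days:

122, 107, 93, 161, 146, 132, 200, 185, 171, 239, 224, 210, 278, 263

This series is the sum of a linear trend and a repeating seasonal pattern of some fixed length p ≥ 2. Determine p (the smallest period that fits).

First differences y_{t+1} − y_t: -15, -14, 68, -15, -14, 68, -15, -14, …
The difference pattern repeats every 3 terms and not for any smaller step, so p = 3.

3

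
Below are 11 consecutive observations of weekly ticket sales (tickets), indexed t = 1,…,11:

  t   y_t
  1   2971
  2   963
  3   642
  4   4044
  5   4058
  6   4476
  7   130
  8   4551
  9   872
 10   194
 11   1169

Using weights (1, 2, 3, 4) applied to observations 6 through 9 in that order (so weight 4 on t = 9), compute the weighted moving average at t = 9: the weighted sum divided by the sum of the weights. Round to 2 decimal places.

Weighted sum: 1·4476 + 2·130 + 3·4551 + 4·872 = 4476 + 260 + 13653 + 3488 = 21877
Weight total: 1 + 2 + 3 + 4 = 10
WMA = 21877 / 10 = 2187.70

2187.70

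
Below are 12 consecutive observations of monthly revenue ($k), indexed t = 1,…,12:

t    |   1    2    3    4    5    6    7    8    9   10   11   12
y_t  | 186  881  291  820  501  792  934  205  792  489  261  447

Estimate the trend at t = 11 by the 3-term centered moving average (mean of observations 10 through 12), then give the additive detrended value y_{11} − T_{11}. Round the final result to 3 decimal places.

Trend T_11 = (489 + 261 + 447) / 3 = 1197/3 = 399.00000
Detrended value: 261 − 399.00000 = -138.000

-138.000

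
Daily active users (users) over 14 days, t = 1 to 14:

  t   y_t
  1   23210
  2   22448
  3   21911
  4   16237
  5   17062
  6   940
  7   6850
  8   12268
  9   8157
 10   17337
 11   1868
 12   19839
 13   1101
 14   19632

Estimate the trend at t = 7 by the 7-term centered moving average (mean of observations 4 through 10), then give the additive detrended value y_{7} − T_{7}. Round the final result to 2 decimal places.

Trend T_7 = (16237 + 17062 + 940 + 6850 + 12268 + 8157 + 17337) / 7 = 78851/7 = 11264.4286
Detrended value: 6850 − 11264.4286 = -4414.43

-4414.43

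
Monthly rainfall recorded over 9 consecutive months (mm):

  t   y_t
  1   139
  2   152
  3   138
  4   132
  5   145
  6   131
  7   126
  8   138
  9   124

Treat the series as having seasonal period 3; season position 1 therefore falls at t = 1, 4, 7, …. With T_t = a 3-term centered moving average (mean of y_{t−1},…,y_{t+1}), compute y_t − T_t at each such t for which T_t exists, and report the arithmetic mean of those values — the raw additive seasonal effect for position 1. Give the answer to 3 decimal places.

-6.000

Season position 1 occurs at t = 4, 7 (where T_t is defined).
t=4: T_4 = 138.33333; y_4 − T_4 = 132 − 138.33333 = -6.33333
t=7: T_7 = 131.66667; y_7 − T_7 = 126 − 131.66667 = -5.66667
Mean deviation: (-6.33333 + -5.66667) / 2 = -6.000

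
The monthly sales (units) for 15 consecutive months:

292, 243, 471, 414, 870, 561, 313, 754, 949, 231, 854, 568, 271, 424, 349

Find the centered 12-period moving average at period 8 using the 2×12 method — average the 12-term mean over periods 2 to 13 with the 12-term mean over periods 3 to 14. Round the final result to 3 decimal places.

Sum over 2–13: 243 + 471 + 414 + 870 + 561 + 313 + 754 + 949 + 231 + 854 + 568 + 271 = 6499
Sum over 3–14: 471 + 414 + 870 + 561 + 313 + 754 + 949 + 231 + 854 + 568 + 271 + 424 = 6680
CMA at t=8 = (6499 + 6680) / (2·12) = 13179 / 24 = 549.125

549.125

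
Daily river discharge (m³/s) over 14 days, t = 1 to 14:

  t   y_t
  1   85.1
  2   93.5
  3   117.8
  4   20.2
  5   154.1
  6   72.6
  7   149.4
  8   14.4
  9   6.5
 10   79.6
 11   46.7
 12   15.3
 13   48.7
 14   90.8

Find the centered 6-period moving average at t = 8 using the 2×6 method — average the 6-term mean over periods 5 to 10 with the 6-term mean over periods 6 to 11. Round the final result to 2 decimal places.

Sum over 5–10: 154.1 + 72.6 + 149.4 + 14.4 + 6.5 + 79.6 = 476.6
Sum over 6–11: 72.6 + 149.4 + 14.4 + 6.5 + 79.6 + 46.7 = 369.2
CMA at t=8 = (476.6 + 369.2) / (2·6) = 845.8 / 12 = 70.48

70.48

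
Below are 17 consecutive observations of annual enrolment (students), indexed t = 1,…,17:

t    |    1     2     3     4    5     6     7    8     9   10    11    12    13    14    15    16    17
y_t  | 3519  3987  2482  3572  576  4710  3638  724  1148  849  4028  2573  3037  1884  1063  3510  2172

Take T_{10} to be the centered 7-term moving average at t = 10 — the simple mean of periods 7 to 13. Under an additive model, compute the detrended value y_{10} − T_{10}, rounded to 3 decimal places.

-1436.286

Trend T_10 = (3638 + 724 + 1148 + 849 + 4028 + 2573 + 3037) / 7 = 15997/7 = 2285.28571
Detrended value: 849 − 2285.28571 = -1436.286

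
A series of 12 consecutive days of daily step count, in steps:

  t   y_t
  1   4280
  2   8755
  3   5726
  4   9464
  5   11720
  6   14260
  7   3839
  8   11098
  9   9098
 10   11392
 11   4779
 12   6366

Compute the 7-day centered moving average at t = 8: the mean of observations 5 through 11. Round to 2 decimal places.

Sum of periods 5–11: 11720 + 14260 + 3839 + 11098 + 9098 + 11392 + 4779 = 66186
Divide by 7: 66186 / 7 = 9455.14

9455.14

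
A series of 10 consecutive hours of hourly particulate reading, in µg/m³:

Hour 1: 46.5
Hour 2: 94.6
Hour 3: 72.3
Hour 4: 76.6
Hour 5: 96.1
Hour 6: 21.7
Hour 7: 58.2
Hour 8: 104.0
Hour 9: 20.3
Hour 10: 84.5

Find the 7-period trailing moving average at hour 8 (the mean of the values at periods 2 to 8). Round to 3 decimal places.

Sum of periods 2–8: 94.6 + 72.3 + 76.6 + 96.1 + 21.7 + 58.2 + 104.0 = 523.5
Divide by 7: 523.5 / 7 = 74.786

74.786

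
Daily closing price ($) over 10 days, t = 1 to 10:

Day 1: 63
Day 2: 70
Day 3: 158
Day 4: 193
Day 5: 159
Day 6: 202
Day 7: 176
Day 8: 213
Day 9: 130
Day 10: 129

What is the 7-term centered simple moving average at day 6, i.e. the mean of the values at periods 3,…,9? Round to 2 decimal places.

Sum of periods 3–9: 158 + 193 + 159 + 202 + 176 + 213 + 130 = 1231
Divide by 7: 1231 / 7 = 175.86

175.86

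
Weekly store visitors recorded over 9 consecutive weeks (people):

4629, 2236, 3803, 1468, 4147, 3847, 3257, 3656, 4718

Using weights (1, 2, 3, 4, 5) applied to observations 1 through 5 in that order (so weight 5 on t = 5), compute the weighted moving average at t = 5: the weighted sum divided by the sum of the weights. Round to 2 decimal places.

3141.13

Weighted sum: 1·4629 + 2·2236 + 3·3803 + 4·1468 + 5·4147 = 4629 + 4472 + 11409 + 5872 + 20735 = 47117
Weight total: 1 + 2 + 3 + 4 + 5 = 15
WMA = 47117 / 15 = 3141.13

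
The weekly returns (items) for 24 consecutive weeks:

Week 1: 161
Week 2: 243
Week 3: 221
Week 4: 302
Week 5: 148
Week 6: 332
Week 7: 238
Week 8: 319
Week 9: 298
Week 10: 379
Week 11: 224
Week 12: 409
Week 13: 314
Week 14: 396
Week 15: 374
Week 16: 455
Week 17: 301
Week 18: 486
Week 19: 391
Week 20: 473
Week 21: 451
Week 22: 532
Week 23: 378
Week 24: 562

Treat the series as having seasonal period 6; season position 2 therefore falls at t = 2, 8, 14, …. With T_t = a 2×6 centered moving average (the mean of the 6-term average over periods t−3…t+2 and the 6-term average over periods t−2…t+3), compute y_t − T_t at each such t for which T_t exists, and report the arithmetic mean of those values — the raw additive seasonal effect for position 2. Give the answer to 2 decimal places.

27.39

Season position 2 occurs at t = 8, 14, 20 (where T_t is defined).
t=8: T_8 = 292.0000; y_8 − T_8 = 319 − 292.0000 = 27.0000
t=14: T_14 = 368.4167; y_14 − T_14 = 396 − 368.4167 = 27.5833
t=20: T_20 = 445.4167; y_20 − T_20 = 473 − 445.4167 = 27.5833
Mean deviation: (27.0000 + 27.5833 + 27.5833) / 3 = 27.39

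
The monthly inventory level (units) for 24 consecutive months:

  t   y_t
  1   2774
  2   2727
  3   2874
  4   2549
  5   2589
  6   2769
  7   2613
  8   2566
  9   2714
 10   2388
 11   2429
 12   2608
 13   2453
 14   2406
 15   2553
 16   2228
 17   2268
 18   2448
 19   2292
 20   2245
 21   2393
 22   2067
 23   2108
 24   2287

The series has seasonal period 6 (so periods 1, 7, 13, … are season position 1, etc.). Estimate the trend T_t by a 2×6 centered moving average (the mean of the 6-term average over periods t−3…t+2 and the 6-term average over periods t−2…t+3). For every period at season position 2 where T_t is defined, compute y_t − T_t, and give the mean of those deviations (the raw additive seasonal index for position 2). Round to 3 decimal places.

-27.028

Season position 2 occurs at t = 8, 14, 20 (where T_t is defined).
t=8: T_8 = 2593.16667; y_8 − T_8 = 2566 − 2593.16667 = -27.16667
t=14: T_14 = 2432.75000; y_14 − T_14 = 2406 − 2432.75000 = -26.75000
t=20: T_20 = 2272.16667; y_20 − T_20 = 2245 − 2272.16667 = -27.16667
Mean deviation: (-27.16667 + -26.75000 + -27.16667) / 3 = -27.028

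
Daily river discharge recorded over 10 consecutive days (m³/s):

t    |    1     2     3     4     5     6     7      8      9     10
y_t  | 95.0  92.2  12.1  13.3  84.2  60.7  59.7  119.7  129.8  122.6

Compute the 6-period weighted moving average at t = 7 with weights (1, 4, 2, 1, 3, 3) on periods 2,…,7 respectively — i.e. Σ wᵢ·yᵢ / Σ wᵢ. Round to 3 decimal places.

43.757

Weighted sum: 1·92.2 + 4·12.1 + 2·13.3 + 1·84.2 + 3·60.7 + 3·59.7 = 92.2 + 48.4 + 26.6 + 84.2 + 182.1 + 179.1 = 612.6
Weight total: 1 + 4 + 2 + 1 + 3 + 3 = 14
WMA = 612.6 / 14 = 43.757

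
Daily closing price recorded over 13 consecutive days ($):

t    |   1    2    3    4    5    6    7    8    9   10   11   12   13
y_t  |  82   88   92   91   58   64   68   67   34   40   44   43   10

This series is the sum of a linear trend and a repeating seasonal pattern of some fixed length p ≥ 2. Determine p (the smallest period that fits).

First differences y_{t+1} − y_t: 6, 4, -1, -33, 6, 4, -1, -33, 6, 4, …
The difference pattern repeats every 4 terms and not for any smaller step, so p = 4.

4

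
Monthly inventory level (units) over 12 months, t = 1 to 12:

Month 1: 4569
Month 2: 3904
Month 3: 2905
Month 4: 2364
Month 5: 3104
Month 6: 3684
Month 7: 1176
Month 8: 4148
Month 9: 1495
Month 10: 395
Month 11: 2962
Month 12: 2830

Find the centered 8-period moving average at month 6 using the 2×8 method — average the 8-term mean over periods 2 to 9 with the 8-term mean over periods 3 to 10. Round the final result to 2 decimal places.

Sum over 2–9: 3904 + 2905 + 2364 + 3104 + 3684 + 1176 + 4148 + 1495 = 22780
Sum over 3–10: 2905 + 2364 + 3104 + 3684 + 1176 + 4148 + 1495 + 395 = 19271
CMA at t=6 = (22780 + 19271) / (2·8) = 42051 / 16 = 2628.19

2628.19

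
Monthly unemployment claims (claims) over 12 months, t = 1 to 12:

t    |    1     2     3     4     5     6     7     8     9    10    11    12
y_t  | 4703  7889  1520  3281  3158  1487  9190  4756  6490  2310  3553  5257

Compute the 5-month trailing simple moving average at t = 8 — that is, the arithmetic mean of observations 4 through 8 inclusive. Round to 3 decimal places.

4374.400

Sum of periods 4–8: 3281 + 3158 + 1487 + 9190 + 4756 = 21872
Divide by 5: 21872 / 5 = 4374.400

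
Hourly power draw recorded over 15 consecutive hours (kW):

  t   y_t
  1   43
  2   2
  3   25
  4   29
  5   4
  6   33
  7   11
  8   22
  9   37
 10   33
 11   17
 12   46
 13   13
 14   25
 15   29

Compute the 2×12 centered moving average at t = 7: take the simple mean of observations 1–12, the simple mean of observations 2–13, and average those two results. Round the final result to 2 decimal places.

23.92

Sum over 1–12: 43 + 2 + 25 + 29 + 4 + 33 + 11 + 22 + 37 + 33 + 17 + 46 = 302
Sum over 2–13: 2 + 25 + 29 + 4 + 33 + 11 + 22 + 37 + 33 + 17 + 46 + 13 = 272
CMA at t=7 = (302 + 272) / (2·12) = 574 / 24 = 23.92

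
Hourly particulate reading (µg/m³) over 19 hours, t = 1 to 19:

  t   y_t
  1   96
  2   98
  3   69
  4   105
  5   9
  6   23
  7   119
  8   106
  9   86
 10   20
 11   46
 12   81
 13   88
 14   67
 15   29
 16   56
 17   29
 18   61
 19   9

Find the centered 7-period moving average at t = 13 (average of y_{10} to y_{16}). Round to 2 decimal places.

55.29

Sum of periods 10–16: 20 + 46 + 81 + 88 + 67 + 29 + 56 = 387
Divide by 7: 387 / 7 = 55.29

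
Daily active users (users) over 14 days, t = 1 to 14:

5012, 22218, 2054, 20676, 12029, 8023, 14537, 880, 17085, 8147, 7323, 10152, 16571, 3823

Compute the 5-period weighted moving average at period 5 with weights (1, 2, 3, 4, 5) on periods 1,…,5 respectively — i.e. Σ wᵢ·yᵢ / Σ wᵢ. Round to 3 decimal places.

Weighted sum: 1·5012 + 2·22218 + 3·2054 + 4·20676 + 5·12029 = 5012 + 44436 + 6162 + 82704 + 60145 = 198459
Weight total: 1 + 2 + 3 + 4 + 5 = 15
WMA = 198459 / 15 = 13230.600

13230.600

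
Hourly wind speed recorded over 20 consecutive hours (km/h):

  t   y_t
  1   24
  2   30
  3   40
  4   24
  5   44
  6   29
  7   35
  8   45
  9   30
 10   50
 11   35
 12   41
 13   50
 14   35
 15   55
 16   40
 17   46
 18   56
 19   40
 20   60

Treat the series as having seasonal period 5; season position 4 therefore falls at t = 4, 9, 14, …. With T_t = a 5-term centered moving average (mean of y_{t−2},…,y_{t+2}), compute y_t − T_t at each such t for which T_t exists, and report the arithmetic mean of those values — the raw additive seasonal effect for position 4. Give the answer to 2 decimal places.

-9.20

Season position 4 occurs at t = 4, 9, 14 (where T_t is defined).
t=4: T_4 = 33.4000; y_4 − T_4 = 24 − 33.4000 = -9.4000
t=9: T_9 = 39.0000; y_9 − T_9 = 30 − 39.0000 = -9.0000
t=14: T_14 = 44.2000; y_14 − T_14 = 35 − 44.2000 = -9.2000
Mean deviation: (-9.4000 + -9.0000 + -9.2000) / 3 = -9.20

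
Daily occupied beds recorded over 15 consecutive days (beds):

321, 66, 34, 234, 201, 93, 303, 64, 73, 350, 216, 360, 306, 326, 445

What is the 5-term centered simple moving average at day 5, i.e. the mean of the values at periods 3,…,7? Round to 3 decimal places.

Sum of periods 3–7: 34 + 234 + 201 + 93 + 303 = 865
Divide by 5: 865 / 5 = 173.000

173.000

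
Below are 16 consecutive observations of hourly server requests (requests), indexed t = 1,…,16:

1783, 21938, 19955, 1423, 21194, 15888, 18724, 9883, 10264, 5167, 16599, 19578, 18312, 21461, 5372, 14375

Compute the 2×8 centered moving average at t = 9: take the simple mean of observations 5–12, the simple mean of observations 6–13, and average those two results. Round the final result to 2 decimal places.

14482.00

Sum over 5–12: 21194 + 15888 + 18724 + 9883 + 10264 + 5167 + 16599 + 19578 = 117297
Sum over 6–13: 15888 + 18724 + 9883 + 10264 + 5167 + 16599 + 19578 + 18312 = 114415
CMA at t=9 = (117297 + 114415) / (2·8) = 231712 / 16 = 14482.00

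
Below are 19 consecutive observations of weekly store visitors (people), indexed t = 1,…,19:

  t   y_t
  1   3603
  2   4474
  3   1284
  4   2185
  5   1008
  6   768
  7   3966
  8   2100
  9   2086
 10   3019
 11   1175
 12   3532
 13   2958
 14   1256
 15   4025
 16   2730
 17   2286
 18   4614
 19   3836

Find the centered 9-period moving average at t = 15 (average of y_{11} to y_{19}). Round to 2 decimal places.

2934.67

Sum of periods 11–19: 1175 + 3532 + 2958 + 1256 + 4025 + 2730 + 2286 + 4614 + 3836 = 26412
Divide by 9: 26412 / 9 = 2934.67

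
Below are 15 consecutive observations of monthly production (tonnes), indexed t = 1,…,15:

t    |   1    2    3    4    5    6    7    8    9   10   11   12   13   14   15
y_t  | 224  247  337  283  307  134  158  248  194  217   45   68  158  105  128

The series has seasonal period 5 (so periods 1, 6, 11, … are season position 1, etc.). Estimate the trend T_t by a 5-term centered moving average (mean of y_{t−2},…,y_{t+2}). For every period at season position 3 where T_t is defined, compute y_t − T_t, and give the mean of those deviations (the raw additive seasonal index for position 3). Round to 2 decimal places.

57.47

Season position 3 occurs at t = 3, 8, 13 (where T_t is defined).
t=3: T_3 = 279.6000; y_3 − T_3 = 337 − 279.6000 = 57.4000
t=8: T_8 = 190.2000; y_8 − T_8 = 248 − 190.2000 = 57.8000
t=13: T_13 = 100.8000; y_13 − T_13 = 158 − 100.8000 = 57.2000
Mean deviation: (57.4000 + 57.8000 + 57.2000) / 3 = 57.47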